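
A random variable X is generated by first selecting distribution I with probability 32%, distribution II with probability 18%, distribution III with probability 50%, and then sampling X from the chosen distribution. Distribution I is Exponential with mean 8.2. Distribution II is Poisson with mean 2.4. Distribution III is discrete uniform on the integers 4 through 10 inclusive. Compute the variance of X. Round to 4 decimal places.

28.0213

Per component, I: μ=8.2, E[X²]=134.48; II: μ=2.4, E[X²]=8.16; III: μ=7, E[X²]=53.
E[X] = 0.32·8.2 + 0.18·2.4 + 0.5·7 = 6.556.
E[X²] = 0.32·134.48 + 0.18·8.16 + 0.5·53 = 71.0024.
Var(X) = E[X²] − (E[X])² = 71.0024 − 42.9811 = 28.0213.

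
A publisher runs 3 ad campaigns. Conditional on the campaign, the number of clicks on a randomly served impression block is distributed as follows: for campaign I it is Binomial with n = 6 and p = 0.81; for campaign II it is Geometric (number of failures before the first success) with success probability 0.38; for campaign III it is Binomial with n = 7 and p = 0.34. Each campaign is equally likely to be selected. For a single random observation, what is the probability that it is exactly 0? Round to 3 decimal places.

0.145

Conditional on each campaign, P(X = 0): I: 4.70459e-05; II: 0.38; III: 0.0545516.
By total probability, P(X = 0) = 0.333333·4.70459e-05 + 0.333333·0.38 + 0.333333·0.0545516 = 0.144866.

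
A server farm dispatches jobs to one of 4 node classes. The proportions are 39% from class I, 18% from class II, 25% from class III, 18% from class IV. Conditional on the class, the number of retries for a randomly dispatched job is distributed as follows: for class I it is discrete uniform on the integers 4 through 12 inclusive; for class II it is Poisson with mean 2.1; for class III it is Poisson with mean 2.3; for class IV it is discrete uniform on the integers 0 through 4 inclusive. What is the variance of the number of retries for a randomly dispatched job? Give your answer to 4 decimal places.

Per component, I: μ=8, E[X²]=70.6667; II: μ=2.1, E[X²]=6.51; III: μ=2.3, E[X²]=7.59; IV: μ=2, E[X²]=6.
E[X] = 0.39·8 + 0.18·2.1 + 0.25·2.3 + 0.18·2 = 4.433.
E[X²] = 0.39·70.6667 + 0.18·6.51 + 0.25·7.59 + 0.18·6 = 31.7093.
Var(X) = E[X²] − (E[X])² = 31.7093 − 19.6515 = 12.0578.

12.0578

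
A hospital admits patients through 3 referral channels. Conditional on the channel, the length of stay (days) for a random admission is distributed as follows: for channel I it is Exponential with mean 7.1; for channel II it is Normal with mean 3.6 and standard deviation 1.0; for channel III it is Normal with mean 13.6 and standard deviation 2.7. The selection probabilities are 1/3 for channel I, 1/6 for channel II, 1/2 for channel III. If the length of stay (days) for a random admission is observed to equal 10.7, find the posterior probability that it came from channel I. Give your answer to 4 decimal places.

0.2004

Likelihoods f(10.7 | ·): I: 0.0312062; II: 4.51354e-12; III: 0.0829923.
Posterior ∝ prior × likelihood. Numerator for I: 0.333333·0.0312062 = 0.0104021.
Normalizing constant: 0.333333·0.0312062 + 0.166667·4.51354e-12 + 0.5·0.0829923 = 0.0518982.
P(I | observation) = 0.0104021 / 0.0518982 = 0.200432.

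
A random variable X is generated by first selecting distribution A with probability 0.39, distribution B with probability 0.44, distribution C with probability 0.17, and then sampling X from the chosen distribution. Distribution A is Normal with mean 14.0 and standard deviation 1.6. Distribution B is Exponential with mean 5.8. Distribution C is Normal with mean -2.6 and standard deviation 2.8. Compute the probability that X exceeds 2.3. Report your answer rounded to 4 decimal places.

0.6928

Conditional on each component, P(X > 2.3): A: 1; B: 0.672635; C: 0.0400592.
By total probability, P(X > 2.3) = 0.39·1 + 0.44·0.672635 + 0.17·0.0400592 = 0.69277.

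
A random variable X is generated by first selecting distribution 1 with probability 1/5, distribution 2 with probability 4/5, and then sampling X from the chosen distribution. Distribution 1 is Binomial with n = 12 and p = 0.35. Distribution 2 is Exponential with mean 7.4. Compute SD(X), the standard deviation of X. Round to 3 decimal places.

6.782

Per component, 1: μ=4.2, E[X²]=20.37; 2: μ=7.4, E[X²]=109.52.
E[X] = 0.2·4.2 + 0.8·7.4 = 6.76.
E[X²] = 0.2·20.37 + 0.8·109.52 = 91.69.
Var(X) = E[X²] − (E[X])² = 91.69 − 45.6976 = 45.9924.
SD(X) = √45.9924 = 6.78177.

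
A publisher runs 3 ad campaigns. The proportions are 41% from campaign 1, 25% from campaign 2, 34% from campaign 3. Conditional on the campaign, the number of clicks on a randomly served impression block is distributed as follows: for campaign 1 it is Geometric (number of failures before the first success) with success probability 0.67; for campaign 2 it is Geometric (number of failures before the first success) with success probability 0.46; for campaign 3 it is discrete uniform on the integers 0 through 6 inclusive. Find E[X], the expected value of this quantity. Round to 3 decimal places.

1.515

Component means — 1: 0.492537; 2: 1.17391; 3: 3.
E[X] = 0.41·0.492537 + 0.25·1.17391 + 0.34·3 = 1.51542.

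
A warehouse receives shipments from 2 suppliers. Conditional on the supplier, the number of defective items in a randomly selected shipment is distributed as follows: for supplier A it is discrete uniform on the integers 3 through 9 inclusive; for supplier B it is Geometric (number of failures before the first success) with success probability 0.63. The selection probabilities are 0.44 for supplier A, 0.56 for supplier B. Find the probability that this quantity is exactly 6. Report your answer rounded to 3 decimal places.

0.064

Conditional on each supplier, P(X = 6): A: 0.142857; B: 0.00161641.
By total probability, P(X = 6) = 0.44·0.142857 + 0.56·0.00161641 = 0.0637623.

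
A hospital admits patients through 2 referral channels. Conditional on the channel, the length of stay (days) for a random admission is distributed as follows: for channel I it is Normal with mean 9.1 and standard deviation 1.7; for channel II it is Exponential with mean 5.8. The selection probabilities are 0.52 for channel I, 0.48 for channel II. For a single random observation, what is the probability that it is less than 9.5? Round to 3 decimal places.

Conditional on each channel, P(X < 9.5): I: 0.59301; II: 0.805618.
By total probability, P(X < 9.5) = 0.52·0.59301 + 0.48·0.805618 = 0.695062.

0.695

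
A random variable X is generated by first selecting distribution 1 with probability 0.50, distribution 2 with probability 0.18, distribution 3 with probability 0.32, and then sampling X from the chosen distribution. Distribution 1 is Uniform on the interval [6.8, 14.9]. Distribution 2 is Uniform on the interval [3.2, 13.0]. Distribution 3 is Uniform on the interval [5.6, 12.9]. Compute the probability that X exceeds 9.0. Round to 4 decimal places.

Conditional on each component, P(X > 9.0): 1: 0.728395; 2: 0.408163; 3: 0.534247.
By total probability, P(X > 9.0) = 0.5·0.728395 + 0.18·0.408163 + 0.32·0.534247 = 0.608626.

0.6086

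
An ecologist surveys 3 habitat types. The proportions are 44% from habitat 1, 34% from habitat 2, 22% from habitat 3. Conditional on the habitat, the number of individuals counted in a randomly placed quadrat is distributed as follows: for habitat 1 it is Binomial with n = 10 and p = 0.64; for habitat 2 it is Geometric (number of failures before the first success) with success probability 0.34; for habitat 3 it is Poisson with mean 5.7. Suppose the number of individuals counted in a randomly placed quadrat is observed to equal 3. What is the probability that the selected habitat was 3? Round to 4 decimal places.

Likelihoods P(X=3 | ·): 1: 0.0246512; 2: 0.0977486; 3: 0.103275.
Posterior ∝ prior × likelihood. Numerator for 3: 0.22·0.103275 = 0.0227205.
Normalizing constant: 0.44·0.0246512 + 0.34·0.0977486 + 0.22·0.103275 = 0.0668016.
P(3 | observation) = 0.0227205 / 0.0668016 = 0.340119.

0.3401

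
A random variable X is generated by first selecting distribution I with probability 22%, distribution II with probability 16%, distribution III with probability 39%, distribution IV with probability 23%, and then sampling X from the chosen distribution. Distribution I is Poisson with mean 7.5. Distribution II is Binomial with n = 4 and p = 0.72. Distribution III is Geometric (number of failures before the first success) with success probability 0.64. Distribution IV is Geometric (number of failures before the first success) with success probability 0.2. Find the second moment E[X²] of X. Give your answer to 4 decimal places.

For each component E[X²] = Var + (mean)², giving I: 63.75; II: 9.1008; III: 1.19531; IV: 36.
Overall E[X²] = 0.22·63.75 + 0.16·9.1008 + 0.39·1.19531 + 0.23·36 = 24.2273.

24.2273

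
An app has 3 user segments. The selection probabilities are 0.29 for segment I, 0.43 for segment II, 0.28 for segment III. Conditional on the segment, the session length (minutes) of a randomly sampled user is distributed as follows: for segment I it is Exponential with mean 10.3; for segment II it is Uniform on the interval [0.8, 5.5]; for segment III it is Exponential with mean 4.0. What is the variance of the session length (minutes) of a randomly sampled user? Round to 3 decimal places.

Per component, I: μ=10.3, E[X²]=212.18; II: μ=3.15, E[X²]=11.7633; III: μ=4, E[X²]=32.
E[X] = 0.29·10.3 + 0.43·3.15 + 0.28·4 = 5.4615.
E[X²] = 0.29·212.18 + 0.43·11.7633 + 0.28·32 = 75.5504.
Var(X) = E[X²] − (E[X])² = 75.5504 − 29.828 = 45.7225.

45.722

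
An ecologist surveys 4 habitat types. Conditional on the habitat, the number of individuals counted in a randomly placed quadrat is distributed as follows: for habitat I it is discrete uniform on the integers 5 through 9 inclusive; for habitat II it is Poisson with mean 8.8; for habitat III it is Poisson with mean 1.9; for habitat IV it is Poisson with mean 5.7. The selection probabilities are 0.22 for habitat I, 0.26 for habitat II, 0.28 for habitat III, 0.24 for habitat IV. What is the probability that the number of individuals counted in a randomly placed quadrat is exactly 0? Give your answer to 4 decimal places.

Conditional on each habitat, P(X = 0): I: 0; II: 0.000150733; III: 0.149569; IV: 0.00334597.
By total probability, P(X = 0) = 0.22·0 + 0.26·0.000150733 + 0.28·0.149569 + 0.24·0.00334597 = 0.0427214.

0.0427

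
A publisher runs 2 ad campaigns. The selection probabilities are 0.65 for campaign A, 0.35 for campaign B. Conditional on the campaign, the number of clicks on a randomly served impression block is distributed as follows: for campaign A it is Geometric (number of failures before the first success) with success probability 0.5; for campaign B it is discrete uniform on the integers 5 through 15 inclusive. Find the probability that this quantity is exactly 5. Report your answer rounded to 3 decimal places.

Conditional on each campaign, P(X = 5): A: 0.015625; B: 0.0909091.
By total probability, P(X = 5) = 0.65·0.015625 + 0.35·0.0909091 = 0.0419744.

0.042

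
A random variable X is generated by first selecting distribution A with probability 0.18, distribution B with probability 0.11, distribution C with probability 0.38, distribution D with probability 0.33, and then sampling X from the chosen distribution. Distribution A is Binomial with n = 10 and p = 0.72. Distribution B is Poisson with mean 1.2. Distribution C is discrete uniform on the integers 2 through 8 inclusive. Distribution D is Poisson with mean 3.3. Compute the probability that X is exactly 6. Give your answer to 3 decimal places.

Conditional on each component, P(X = 6): A: 0.179823; B: 0.00124911; C: 0.142857; D: 0.0661575.
By total probability, P(X = 6) = 0.18·0.179823 + 0.11·0.00124911 + 0.38·0.142857 + 0.33·0.0661575 = 0.108623.

0.109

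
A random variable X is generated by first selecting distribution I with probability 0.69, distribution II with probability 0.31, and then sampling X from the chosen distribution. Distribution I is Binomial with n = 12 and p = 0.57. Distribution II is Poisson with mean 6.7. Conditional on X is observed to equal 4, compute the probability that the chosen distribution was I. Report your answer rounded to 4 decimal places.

Likelihoods P(X=4 | ·): I: 0.0610734; II: 0.103351.
Posterior ∝ prior × likelihood. Numerator for I: 0.69·0.0610734 = 0.0421407.
Normalizing constant: 0.69·0.0610734 + 0.31·0.103351 = 0.0741795.
P(I | observation) = 0.0421407 / 0.0741795 = 0.56809.

0.5681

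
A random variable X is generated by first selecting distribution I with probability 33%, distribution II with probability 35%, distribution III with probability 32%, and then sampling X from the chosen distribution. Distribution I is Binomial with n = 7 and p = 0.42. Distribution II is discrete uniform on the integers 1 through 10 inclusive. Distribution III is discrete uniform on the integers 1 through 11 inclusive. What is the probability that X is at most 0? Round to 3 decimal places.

Conditional on each component, P(X ≤ 0): I: 0.0220798; II: 0; III: 0.
By total probability, P(X ≤ 0) = 0.33·0.0220798 + 0.35·0 + 0.32·0 = 0.00728635.

0.007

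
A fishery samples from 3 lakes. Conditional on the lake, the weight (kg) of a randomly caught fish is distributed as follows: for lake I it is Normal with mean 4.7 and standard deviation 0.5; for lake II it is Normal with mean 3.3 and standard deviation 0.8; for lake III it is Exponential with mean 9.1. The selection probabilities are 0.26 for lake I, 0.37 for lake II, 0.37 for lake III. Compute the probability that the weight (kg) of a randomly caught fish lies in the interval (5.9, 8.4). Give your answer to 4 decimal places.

0.0488

Conditional on each lake, P(5.9 < X < 8.4): I: 0.00819754; II: 0.000577025; III: 0.125612.
By total probability, P(5.9 < X < 8.4) = 0.26·0.00819754 + 0.37·0.000577025 + 0.37·0.125612 = 0.0488214.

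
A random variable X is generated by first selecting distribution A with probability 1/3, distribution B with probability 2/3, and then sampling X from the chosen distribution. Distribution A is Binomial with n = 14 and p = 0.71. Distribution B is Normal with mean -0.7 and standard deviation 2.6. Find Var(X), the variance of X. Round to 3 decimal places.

30.625

Per component, A: μ=9.94, E[X²]=101.686; B: μ=-0.7, E[X²]=7.25.
E[X] = 0.333333·9.94 + 0.666667·-0.7 = 2.84667.
E[X²] = 0.333333·101.686 + 0.666667·7.25 = 38.7287.
Var(X) = E[X²] − (E[X])² = 38.7287 − 8.10351 = 30.6252.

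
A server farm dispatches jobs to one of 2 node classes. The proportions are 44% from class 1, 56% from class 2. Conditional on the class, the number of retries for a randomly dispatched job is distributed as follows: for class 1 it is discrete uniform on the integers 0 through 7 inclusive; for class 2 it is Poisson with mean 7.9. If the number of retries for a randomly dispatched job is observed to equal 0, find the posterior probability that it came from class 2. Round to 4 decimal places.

0.0038

Likelihoods P(X=0 | ·): 1: 0.125; 2: 0.000370744.
Posterior ∝ prior × likelihood. Numerator for 2: 0.56·0.000370744 = 0.000207616.
Normalizing constant: 0.44·0.125 + 0.56·0.000370744 = 0.0552076.
P(2 | observation) = 0.000207616 / 0.0552076 = 0.00376065.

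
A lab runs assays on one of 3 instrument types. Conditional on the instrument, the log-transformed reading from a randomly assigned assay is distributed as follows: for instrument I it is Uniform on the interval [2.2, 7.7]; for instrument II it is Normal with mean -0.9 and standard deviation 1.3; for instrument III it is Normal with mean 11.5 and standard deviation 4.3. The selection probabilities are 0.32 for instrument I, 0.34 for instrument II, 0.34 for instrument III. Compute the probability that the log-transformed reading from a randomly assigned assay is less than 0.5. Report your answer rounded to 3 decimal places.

0.294

Conditional on each instrument, P(X < 0.5): I: 0; II: 0.859243; III: 0.00526169.
By total probability, P(X < 0.5) = 0.32·0 + 0.34·0.859243 + 0.34·0.00526169 = 0.293931.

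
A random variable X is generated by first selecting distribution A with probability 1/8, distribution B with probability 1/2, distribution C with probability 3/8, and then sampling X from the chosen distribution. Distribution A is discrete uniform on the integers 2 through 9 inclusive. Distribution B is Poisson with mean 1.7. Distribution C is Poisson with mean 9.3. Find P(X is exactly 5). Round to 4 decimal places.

Conditional on each component, P(X = 5): A: 0.125; B: 0.0216154; C: 0.0530023.
By total probability, P(X = 5) = 0.125·0.125 + 0.5·0.0216154 + 0.375·0.0530023 = 0.0463086.

0.0463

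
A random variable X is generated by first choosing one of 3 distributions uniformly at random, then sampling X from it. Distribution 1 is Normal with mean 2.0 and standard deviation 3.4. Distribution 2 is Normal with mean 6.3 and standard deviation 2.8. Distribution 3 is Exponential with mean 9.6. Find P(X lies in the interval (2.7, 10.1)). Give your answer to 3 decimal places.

Conditional on each component, P(2.7 < X < 10.1): 1: 0.40984; 2: 0.813361; 3: 0.40563.
By total probability, P(2.7 < X < 10.1) = 0.333333·0.40984 + 0.333333·0.813361 + 0.333333·0.40563 = 0.542944.

0.543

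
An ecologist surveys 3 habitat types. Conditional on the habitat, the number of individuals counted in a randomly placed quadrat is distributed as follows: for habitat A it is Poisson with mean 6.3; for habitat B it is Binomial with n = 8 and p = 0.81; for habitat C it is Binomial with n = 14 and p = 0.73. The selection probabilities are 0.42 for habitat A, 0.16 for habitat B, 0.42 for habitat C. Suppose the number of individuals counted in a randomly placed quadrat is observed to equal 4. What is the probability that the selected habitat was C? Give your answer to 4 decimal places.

Likelihoods P(X=4 | ·): A: 0.12053; B: 0.0392692; C: 0.000585279.
Posterior ∝ prior × likelihood. Numerator for C: 0.42·0.000585279 = 0.000245817.
Normalizing constant: 0.42·0.12053 + 0.16·0.0392692 + 0.42·0.000585279 = 0.0571516.
P(C | observation) = 0.000245817 / 0.0571516 = 0.00430115.

0.0043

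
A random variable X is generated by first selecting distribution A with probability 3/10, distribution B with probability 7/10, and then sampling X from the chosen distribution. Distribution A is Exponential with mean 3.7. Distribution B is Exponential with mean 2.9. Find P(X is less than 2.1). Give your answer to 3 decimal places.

Conditional on each component, P(X < 2.1): A: 0.433097; B: 0.515258.
By total probability, P(X < 2.1) = 0.3·0.433097 + 0.7·0.515258 = 0.49061.

0.491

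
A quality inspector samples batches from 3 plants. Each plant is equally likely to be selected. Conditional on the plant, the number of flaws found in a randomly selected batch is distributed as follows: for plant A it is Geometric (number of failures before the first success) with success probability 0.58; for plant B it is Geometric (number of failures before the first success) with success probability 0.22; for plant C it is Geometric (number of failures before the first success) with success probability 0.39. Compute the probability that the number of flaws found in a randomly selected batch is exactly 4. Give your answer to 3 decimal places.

0.051

Conditional on each plant, P(X = 4): A: 0.0180478; B: 0.0814331; C: 0.0539988.
By total probability, P(X = 4) = 0.333333·0.0180478 + 0.333333·0.0814331 + 0.333333·0.0539988 = 0.0511599.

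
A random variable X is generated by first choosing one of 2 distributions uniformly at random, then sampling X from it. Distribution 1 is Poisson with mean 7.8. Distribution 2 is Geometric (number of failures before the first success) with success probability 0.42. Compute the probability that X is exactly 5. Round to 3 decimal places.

0.063

Conditional on each component, P(X = 5): 1: 0.0985814; 2: 0.027567.
By total probability, P(X = 5) = 0.5·0.0985814 + 0.5·0.027567 = 0.0630742.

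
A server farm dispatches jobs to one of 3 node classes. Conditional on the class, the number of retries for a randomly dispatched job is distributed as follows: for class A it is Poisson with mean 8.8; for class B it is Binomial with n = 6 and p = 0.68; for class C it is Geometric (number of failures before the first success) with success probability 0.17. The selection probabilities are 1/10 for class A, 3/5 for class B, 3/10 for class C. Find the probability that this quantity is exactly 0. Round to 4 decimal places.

0.0517

Conditional on each class, P(X = 0): A: 0.000150733; B: 0.00107374; C: 0.17.
By total probability, P(X = 0) = 0.1·0.000150733 + 0.6·0.00107374 + 0.3·0.17 = 0.0516593.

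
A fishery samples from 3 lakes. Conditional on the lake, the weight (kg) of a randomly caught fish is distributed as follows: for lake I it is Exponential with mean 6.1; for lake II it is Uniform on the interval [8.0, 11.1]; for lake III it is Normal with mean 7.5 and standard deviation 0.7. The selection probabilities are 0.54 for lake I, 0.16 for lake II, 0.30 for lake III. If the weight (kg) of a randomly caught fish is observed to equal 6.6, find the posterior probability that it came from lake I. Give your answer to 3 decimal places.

Likelihoods f(6.6 | ·): I: 0.055562; II: 0; III: 0.249376.
Posterior ∝ prior × likelihood. Numerator for I: 0.54·0.055562 = 0.0300035.
Normalizing constant: 0.54·0.055562 + 0.16·0 + 0.3·0.249376 = 0.104816.
P(I | observation) = 0.0300035 / 0.104816 = 0.286248.

0.286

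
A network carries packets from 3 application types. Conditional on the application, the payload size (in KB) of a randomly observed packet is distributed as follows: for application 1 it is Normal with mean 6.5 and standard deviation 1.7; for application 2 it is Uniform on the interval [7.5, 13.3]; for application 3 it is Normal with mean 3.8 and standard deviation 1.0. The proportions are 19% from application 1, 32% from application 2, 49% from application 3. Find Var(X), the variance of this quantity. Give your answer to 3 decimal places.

Per component, 1: μ=6.5, E[X²]=45.14; 2: μ=10.4, E[X²]=110.963; 3: μ=3.8, E[X²]=15.44.
E[X] = 0.19·6.5 + 0.32·10.4 + 0.49·3.8 = 6.425.
E[X²] = 0.19·45.14 + 0.32·110.963 + 0.49·15.44 = 51.6505.
Var(X) = E[X²] − (E[X])² = 51.6505 − 41.2806 = 10.3698.

10.370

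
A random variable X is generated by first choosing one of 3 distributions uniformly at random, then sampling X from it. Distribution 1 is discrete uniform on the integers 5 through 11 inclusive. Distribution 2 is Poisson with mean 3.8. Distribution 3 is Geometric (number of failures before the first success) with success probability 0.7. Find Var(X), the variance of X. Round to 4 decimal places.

12.3966

Per component, 1: μ=8, E[X²]=68; 2: μ=3.8, E[X²]=18.24; 3: μ=0.428571, E[X²]=0.795918.
E[X] = 0.333333·8 + 0.333333·3.8 + 0.333333·0.428571 = 4.07619.
E[X²] = 0.333333·68 + 0.333333·18.24 + 0.333333·0.795918 = 29.012.
Var(X) = E[X²] − (E[X])² = 29.012 − 16.6153 = 12.3966.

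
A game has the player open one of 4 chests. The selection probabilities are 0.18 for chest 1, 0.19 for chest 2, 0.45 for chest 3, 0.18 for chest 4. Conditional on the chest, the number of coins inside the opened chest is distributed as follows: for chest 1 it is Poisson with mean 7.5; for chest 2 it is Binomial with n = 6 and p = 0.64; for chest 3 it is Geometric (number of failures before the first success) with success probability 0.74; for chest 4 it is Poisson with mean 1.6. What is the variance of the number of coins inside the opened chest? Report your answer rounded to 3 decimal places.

9.178

Per component, 1: μ=7.5, E[X²]=63.75; 2: μ=3.84, E[X²]=16.128; 3: μ=0.351351, E[X²]=0.598247; 4: μ=1.6, E[X²]=4.16.
E[X] = 0.18·7.5 + 0.19·3.84 + 0.45·0.351351 + 0.18·1.6 = 2.52571.
E[X²] = 0.18·63.75 + 0.19·16.128 + 0.45·0.598247 + 0.18·4.16 = 15.5573.
Var(X) = E[X²] − (E[X])² = 15.5573 − 6.3792 = 9.17813.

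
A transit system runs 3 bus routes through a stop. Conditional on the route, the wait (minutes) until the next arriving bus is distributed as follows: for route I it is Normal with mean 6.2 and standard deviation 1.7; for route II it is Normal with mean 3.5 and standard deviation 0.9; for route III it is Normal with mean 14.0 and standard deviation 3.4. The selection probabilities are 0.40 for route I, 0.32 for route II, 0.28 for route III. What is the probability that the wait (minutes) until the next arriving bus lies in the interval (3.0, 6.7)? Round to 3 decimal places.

Conditional on each route, P(3.0 < X < 6.7): I: 0.585772; II: 0.710554; III: 0.0152867.
By total probability, P(3.0 < X < 6.7) = 0.4·0.585772 + 0.32·0.710554 + 0.28·0.0152867 = 0.465966.

0.466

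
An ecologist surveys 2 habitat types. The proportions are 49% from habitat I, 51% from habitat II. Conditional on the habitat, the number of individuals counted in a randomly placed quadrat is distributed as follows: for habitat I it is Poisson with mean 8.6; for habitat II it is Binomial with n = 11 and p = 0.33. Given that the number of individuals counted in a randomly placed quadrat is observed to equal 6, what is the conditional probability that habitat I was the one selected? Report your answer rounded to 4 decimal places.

Likelihoods P(X=6 | ·): I: 0.103449; II: 0.0805563.
Posterior ∝ prior × likelihood. Numerator for I: 0.49·0.103449 = 0.0506899.
Normalizing constant: 0.49·0.103449 + 0.51·0.0805563 = 0.0917737.
P(I | observation) = 0.0506899 / 0.0917737 = 0.552336.

0.5523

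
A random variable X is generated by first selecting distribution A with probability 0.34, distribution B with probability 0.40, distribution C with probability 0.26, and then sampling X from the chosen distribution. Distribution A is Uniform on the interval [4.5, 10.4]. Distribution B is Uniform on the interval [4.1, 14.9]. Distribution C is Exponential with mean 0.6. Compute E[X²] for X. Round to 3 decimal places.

60.032

For each component E[X²] = Var + (mean)², giving A: 58.4033; B: 99.97; C: 0.72.
Overall E[X²] = 0.34·58.4033 + 0.4·99.97 + 0.26·0.72 = 60.0323.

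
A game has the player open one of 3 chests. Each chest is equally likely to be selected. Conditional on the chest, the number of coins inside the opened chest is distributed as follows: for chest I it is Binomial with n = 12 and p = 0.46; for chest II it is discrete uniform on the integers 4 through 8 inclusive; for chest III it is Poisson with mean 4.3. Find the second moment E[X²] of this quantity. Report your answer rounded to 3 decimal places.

For each component E[X²] = Var + (mean)², giving I: 33.4512; II: 38; III: 22.79.
Overall E[X²] = 0.333333·33.4512 + 0.333333·38 + 0.333333·22.79 = 31.4137.

31.414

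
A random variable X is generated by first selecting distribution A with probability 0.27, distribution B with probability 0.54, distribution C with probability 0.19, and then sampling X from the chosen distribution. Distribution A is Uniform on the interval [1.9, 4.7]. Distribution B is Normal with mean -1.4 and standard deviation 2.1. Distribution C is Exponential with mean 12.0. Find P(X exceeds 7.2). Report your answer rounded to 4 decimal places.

Conditional on each component, P(X > 7.2): A: 0; B: 2.10867e-05; C: 0.548812.
By total probability, P(X > 7.2) = 0.27·0 + 0.54·2.10867e-05 + 0.19·0.548812 = 0.104286.

0.1043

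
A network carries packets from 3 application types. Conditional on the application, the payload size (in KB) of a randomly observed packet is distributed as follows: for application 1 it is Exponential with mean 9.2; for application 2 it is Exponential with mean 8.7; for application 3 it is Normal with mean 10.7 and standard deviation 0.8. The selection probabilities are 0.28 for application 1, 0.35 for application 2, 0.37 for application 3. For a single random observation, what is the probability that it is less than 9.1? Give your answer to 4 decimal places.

Conditional on each application, P(X < 9.1): 1: 0.6281; 2: 0.648652; 3: 0.0227501.
By total probability, P(X < 9.1) = 0.28·0.6281 + 0.35·0.648652 + 0.37·0.0227501 = 0.411314.

0.4113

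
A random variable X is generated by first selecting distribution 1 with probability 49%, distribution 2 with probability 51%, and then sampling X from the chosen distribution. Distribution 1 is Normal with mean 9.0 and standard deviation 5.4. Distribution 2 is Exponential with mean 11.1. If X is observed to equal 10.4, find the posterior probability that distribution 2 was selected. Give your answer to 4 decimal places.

Likelihoods f(10.4 | ·): 1: 0.0714366; 2: 0.0352997.
Posterior ∝ prior × likelihood. Numerator for 2: 0.51·0.0352997 = 0.0180028.
Normalizing constant: 0.49·0.0714366 + 0.51·0.0352997 = 0.0530068.
P(2 | observation) = 0.0180028 / 0.0530068 = 0.339633.

0.3396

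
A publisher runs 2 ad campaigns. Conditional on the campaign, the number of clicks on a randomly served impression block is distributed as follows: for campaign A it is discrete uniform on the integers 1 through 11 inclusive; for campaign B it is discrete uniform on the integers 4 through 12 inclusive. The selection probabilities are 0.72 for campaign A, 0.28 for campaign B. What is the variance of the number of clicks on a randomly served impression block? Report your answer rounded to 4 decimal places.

Per component, A: μ=6, E[X²]=46; B: μ=8, E[X²]=70.6667.
E[X] = 0.72·6 + 0.28·8 = 6.56.
E[X²] = 0.72·46 + 0.28·70.6667 = 52.9067.
Var(X) = E[X²] − (E[X])² = 52.9067 − 43.0336 = 9.87307.

9.8731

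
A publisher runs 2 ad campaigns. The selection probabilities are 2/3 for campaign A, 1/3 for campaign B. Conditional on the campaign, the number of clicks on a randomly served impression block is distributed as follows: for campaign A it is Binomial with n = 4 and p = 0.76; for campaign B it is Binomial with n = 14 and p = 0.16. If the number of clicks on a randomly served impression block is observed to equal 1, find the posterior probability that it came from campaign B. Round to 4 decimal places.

0.7342

Likelihoods P(X=1 | ·): A: 0.042025; B: 0.232209.
Posterior ∝ prior × likelihood. Numerator for B: 0.333333·0.232209 = 0.0774029.
Normalizing constant: 0.666667·0.042025 + 0.333333·0.232209 = 0.10542.
P(B | observation) = 0.0774029 / 0.10542 = 0.734237.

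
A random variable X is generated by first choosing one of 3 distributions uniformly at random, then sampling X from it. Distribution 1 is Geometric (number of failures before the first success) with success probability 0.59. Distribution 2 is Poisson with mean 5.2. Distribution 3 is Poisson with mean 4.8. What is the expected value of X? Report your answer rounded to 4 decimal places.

3.5650

Component means — 1: 0.694915; 2: 5.2; 3: 4.8.
E[X] = 0.333333·0.694915 + 0.333333·5.2 + 0.333333·4.8 = 3.56497.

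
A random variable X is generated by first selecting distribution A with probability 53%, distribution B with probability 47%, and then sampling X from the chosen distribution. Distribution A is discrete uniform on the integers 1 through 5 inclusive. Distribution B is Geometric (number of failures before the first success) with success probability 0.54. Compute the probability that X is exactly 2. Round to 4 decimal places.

0.1597

Conditional on each component, P(X = 2): A: 0.2; B: 0.114264.
By total probability, P(X = 2) = 0.53·0.2 + 0.47·0.114264 = 0.159704.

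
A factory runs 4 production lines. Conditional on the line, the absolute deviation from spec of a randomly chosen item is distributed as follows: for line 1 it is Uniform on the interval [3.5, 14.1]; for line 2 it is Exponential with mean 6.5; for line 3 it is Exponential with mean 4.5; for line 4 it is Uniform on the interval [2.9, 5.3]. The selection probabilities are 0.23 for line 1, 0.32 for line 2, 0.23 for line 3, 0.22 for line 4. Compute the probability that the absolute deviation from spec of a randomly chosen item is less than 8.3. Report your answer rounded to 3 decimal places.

0.749

Conditional on each line, P(X < 8.3): 1: 0.45283; 2: 0.721106; 3: 0.841887; 4: 1.
By total probability, P(X < 8.3) = 0.23·0.45283 + 0.32·0.721106 + 0.23·0.841887 + 0.22·1 = 0.748539.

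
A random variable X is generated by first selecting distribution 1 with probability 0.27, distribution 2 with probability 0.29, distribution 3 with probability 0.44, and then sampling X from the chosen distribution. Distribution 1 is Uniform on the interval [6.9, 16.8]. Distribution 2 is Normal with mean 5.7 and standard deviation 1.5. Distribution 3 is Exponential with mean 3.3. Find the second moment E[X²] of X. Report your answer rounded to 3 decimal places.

59.777

For each component E[X²] = Var + (mean)², giving 1: 148.59; 2: 34.74; 3: 21.78.
Overall E[X²] = 0.27·148.59 + 0.29·34.74 + 0.44·21.78 = 59.7771.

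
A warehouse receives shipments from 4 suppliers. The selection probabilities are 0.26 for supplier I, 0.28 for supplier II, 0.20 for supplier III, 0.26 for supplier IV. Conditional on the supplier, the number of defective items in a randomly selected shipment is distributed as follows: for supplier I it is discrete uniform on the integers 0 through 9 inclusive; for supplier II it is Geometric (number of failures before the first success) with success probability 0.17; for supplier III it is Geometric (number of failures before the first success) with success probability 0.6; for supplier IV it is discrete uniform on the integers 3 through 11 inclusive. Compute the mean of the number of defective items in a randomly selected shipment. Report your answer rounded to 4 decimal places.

4.4904

Component means — I: 4.5; II: 4.88235; III: 0.666667; IV: 7.
E[X] = 0.26·4.5 + 0.28·4.88235 + 0.2·0.666667 + 0.26·7 = 4.49039.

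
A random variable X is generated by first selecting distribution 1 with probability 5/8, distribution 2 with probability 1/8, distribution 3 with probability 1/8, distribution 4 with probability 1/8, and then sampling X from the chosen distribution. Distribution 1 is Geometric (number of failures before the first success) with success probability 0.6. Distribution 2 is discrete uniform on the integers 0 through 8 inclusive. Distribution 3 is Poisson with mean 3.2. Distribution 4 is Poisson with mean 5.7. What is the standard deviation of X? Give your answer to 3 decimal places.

2.478

Per component, 1: μ=0.666667, E[X²]=1.55556; 2: μ=4, E[X²]=22.6667; 3: μ=3.2, E[X²]=13.44; 4: μ=5.7, E[X²]=38.19.
E[X] = 0.625·0.666667 + 0.125·4 + 0.125·3.2 + 0.125·5.7 = 2.02917.
E[X²] = 0.625·1.55556 + 0.125·22.6667 + 0.125·13.44 + 0.125·38.19 = 10.2593.
Var(X) = E[X²] − (E[X])² = 10.2593 − 4.11752 = 6.14179.
SD(X) = √6.14179 = 2.47826.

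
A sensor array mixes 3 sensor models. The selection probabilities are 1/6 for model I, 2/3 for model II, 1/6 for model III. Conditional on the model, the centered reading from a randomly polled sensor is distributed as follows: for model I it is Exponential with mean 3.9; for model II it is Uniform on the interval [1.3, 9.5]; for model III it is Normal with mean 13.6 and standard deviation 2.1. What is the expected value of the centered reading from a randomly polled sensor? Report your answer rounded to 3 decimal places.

Component means — I: 3.9; II: 5.4; III: 13.6.
E[X] = 0.166667·3.9 + 0.666667·5.4 + 0.166667·13.6 = 6.51667.

6.517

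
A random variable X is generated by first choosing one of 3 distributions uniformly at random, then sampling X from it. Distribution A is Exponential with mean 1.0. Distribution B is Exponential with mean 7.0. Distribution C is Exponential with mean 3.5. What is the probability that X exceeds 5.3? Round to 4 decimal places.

0.2313

Conditional on each component, P(X > 5.3): A: 0.00499159; B: 0.469005; C: 0.219965.
By total probability, P(X > 5.3) = 0.333333·0.00499159 + 0.333333·0.469005 + 0.333333·0.219965 = 0.23132.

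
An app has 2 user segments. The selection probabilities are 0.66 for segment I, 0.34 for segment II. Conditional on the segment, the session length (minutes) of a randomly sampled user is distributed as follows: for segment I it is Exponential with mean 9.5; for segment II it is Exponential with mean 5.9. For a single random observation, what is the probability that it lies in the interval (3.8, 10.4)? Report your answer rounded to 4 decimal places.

0.3418

Conditional on each segment, P(3.8 < X < 10.4): I: 0.335692; II: 0.353573.
By total probability, P(3.8 < X < 10.4) = 0.66·0.335692 + 0.34·0.353573 = 0.341772.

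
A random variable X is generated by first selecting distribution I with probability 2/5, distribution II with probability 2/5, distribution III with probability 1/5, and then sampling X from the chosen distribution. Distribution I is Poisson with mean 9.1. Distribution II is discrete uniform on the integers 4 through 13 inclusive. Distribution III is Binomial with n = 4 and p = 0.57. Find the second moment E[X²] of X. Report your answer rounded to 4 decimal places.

For each component E[X²] = Var + (mean)², giving I: 91.91; II: 80.5; III: 6.1788.
Overall E[X²] = 0.4·91.91 + 0.4·80.5 + 0.2·6.1788 = 70.1998.

70.1998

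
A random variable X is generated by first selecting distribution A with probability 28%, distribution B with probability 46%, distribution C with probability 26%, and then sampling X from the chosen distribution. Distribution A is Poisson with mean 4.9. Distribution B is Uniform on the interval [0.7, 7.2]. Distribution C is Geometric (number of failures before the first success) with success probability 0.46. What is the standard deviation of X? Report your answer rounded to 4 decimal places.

Per component, A: μ=4.9, E[X²]=28.91; B: μ=3.95, E[X²]=19.1233; C: μ=1.17391, E[X²]=3.93006.
E[X] = 0.28·4.9 + 0.46·3.95 + 0.26·1.17391 = 3.49422.
E[X²] = 0.28·28.91 + 0.46·19.1233 + 0.26·3.93006 = 17.9133.
Var(X) = E[X²] − (E[X])² = 17.9133 − 12.2096 = 5.70379.
SD(X) = √5.70379 = 2.38826.

2.3883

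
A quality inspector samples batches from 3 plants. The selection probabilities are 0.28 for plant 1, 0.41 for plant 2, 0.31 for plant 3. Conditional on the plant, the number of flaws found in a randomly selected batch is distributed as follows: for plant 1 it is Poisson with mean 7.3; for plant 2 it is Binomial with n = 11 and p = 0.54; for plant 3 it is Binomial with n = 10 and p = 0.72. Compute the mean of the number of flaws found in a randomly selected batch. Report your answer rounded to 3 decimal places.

6.711

Component means — 1: 7.3; 2: 5.94; 3: 7.2.
E[X] = 0.28·7.3 + 0.41·5.94 + 0.31·7.2 = 6.7114.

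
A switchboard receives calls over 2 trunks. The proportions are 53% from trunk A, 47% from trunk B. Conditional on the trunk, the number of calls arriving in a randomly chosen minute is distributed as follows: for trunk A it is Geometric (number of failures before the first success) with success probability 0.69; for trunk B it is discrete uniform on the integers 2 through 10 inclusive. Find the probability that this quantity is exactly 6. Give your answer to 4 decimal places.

0.0525

Conditional on each trunk, P(X = 6): A: 0.000612378; B: 0.111111.
By total probability, P(X = 6) = 0.53·0.000612378 + 0.47·0.111111 = 0.0525468.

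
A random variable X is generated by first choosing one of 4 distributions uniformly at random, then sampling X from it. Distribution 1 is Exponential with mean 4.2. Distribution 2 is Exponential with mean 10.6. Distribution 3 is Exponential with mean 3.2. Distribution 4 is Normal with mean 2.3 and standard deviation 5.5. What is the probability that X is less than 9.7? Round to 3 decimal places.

Conditional on each component, P(X < 9.7): 1: 0.900691; 2: 0.599521; 3: 0.951745; 4: 0.910761.
By total probability, P(X < 9.7) = 0.25·0.900691 + 0.25·0.599521 + 0.25·0.951745 + 0.25·0.910761 = 0.84068.

0.841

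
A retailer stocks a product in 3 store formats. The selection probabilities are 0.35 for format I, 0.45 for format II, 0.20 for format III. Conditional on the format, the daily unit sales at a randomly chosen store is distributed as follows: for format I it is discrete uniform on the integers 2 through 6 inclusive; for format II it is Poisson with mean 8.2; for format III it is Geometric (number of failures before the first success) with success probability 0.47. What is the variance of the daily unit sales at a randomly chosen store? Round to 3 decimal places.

Per component, I: μ=4, E[X²]=18; II: μ=8.2, E[X²]=75.44; III: μ=1.12766, E[X²]=3.67089.
E[X] = 0.35·4 + 0.45·8.2 + 0.2·1.12766 = 5.31553.
E[X²] = 0.35·18 + 0.45·75.44 + 0.2·3.67089 = 40.9822.
Var(X) = E[X²] − (E[X])² = 40.9822 − 28.2549 = 12.7273.

12.727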